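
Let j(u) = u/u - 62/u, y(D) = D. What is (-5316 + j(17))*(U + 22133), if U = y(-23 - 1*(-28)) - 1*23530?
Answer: 125860464/17 ≈ 7.4036e+6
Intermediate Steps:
j(u) = 1 - 62/u
U = -23525 (U = (-23 - 1*(-28)) - 1*23530 = (-23 + 28) - 23530 = 5 - 23530 = -23525)
(-5316 + j(17))*(U + 22133) = (-5316 + (-62 + 17)/17)*(-23525 + 22133) = (-5316 + (1/17)*(-45))*(-1392) = (-5316 - 45/17)*(-1392) = -90417/17*(-1392) = 125860464/17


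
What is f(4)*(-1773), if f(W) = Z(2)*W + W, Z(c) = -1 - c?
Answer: 14184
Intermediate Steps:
f(W) = -2*W (f(W) = (-1 - 1*2)*W + W = (-1 - 2)*W + W = -3*W + W = -2*W)
f(4)*(-1773) = -2*4*(-1773) = -8*(-1773) = 14184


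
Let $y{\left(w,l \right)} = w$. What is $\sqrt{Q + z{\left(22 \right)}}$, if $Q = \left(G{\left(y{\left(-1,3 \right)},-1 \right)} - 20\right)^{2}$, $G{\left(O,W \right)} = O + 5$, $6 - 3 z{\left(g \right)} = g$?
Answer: $\frac{4 \sqrt{141}}{3} \approx 15.832$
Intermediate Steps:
$z{\left(g \right)} = 2 - \frac{g}{3}$
$G{\left(O,W \right)} = 5 + O$
$Q = 256$ ($Q = \left(\left(5 - 1\right) - 20\right)^{2} = \left(4 - 20\right)^{2} = \left(-16\right)^{2} = 256$)
$\sqrt{Q + z{\left(22 \right)}} = \sqrt{256 + \left(2 - \frac{22}{3}\right)} = \sqrt{256 - \frac{16}{3}} = \sqrt{\frac{752}{3}} = \frac{4 \sqrt{141}}{3}$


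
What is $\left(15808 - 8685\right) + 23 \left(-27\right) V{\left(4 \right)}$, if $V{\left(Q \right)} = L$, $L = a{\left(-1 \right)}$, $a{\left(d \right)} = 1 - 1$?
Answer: $7123$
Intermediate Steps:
$a{\left(d \right)} = 0$ ($a{\left(d \right)} = 1 - 1 = 0$)
$L = 0$
$V{\left(Q \right)} = 0$
$\left(15808 - 8685\right) + 23 \left(-27\right) V{\left(4 \right)} = \left(15808 - 8685\right) + 23 \left(-27\right) 0 = 7123 - 0 = 7123 + 0 = 7123$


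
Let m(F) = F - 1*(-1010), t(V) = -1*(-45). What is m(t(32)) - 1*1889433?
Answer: -1888378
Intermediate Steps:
t(V) = 45
m(F) = 1010 + F (m(F) = F + 1010 = 1010 + F)
m(t(32)) - 1*1889433 = (1010 + 45) - 1*1889433 = 1055 - 1889433 = -1888378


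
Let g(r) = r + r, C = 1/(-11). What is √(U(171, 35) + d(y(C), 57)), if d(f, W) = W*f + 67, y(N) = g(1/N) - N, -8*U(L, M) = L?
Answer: I*√2329382/44 ≈ 34.687*I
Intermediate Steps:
U(L, M) = -L/8
C = -1/11 (C = 1*(-1/11) = -1/11 ≈ -0.090909)
g(r) = 2*r
y(N) = -N + 2/N (y(N) = 2/N - N = -N + 2/N)
d(f, W) = 67 + W*f
√(U(171, 35) + d(y(C), 57)) = √(-⅛*171 + (67 + 57*(-1*(-1/11) + 2/(-1/11)))) = √(-171/8 + (67 + 57*(1/11 + 2*(-11)))) = √(-171/8 + (67 + 57*(1/11 - 22))) = √(-171/8 + (67 + 57*(-241/11))) = √(-171/8 + (67 - 13737/11)) = √(-171/8 - 13000/11) = √(-105881/88) = I*√2329382/44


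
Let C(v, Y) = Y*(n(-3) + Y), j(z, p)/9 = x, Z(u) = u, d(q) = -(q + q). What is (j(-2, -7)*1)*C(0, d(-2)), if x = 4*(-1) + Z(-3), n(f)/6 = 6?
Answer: -10080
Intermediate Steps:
d(q) = -2*q
n(f) = 36 (n(f) = 6*6 = 36)
x = -7 (x = 4*(-1) - 3 = -4 - 3 = -7)
j(z, p) = -63 (j(z, p) = 9*(-7) = -63)
C(v, Y) = Y*(36 + Y)
(j(-2, -7)*1)*C(0, d(-2)) = (-63*1)*((-2*(-2))*(36 - 2*(-2))) = -252*(36 + 4) = -252*40 = -63*160 = -10080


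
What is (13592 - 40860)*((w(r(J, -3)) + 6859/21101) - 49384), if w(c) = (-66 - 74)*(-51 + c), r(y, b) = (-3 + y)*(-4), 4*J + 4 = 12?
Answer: 24628467007460/21101 ≈ 1.1672e+9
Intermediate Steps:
J = 2 (J = -1 + (¼)*12 = -1 + 3 = 2)
r(y, b) = 12 - 4*y
w(c) = 7140 - 140*c (w(c) = -140*(-51 + c) = 7140 - 140*c)
(13592 - 40860)*((w(r(J, -3)) + 6859/21101) - 49384) = (13592 - 40860)*(((7140 - 140*(12 - 4*2)) + 6859/21101) - 49384) = -27268*(((7140 - 140*(12 - 8)) + 6859*(1/21101)) - 49384) = -27268*(((7140 - 140*4) + 6859/21101) - 49384) = -27268*(((7140 - 560) + 6859/21101) - 49384) = -27268*((6580 + 6859/21101) - 49384) = -27268*(138851439/21101 - 49384) = -27268*(-903200345/21101) = 24628467007460/21101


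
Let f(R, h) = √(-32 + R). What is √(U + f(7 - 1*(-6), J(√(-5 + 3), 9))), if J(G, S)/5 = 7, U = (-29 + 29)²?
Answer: 19^(¼)*√I ≈ 1.4763 + 1.4763*I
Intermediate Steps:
U = 0 (U = 0² = 0)
J(G, S) = 35 (J(G, S) = 5*7 = 35)
√(U + f(7 - 1*(-6), J(√(-5 + 3), 9))) = √(0 + √(-32 + (7 - 1*(-6)))) = √(0 + √(-32 + (7 + 6))) = √(0 + √(-32 + 13)) = √(0 + √(-19)) = √(0 + I*√19) = √(I*√19) = 19^(¼)*√I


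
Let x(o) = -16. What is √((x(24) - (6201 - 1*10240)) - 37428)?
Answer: I*√33405 ≈ 182.77*I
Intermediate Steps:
√((x(24) - (6201 - 1*10240)) - 37428) = √((-16 - (6201 - 1*10240)) - 37428) = √((-16 - (6201 - 10240)) - 37428) = √((-16 - 1*(-4039)) - 37428) = √((-16 + 4039) - 37428) = √(4023 - 37428) = √(-33405) = I*√33405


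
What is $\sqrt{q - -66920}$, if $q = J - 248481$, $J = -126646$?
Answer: $i \sqrt{308207} \approx 555.16 i$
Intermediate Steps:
$q = -375127$ ($q = -126646 - 248481 = -375127$)
$\sqrt{q - -66920} = \sqrt{-375127 - -66920} = \sqrt{-375127 + 66920} = \sqrt{-308207} = i \sqrt{308207}$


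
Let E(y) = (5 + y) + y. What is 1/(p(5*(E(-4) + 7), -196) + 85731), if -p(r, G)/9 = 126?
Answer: 1/84597 ≈ 1.1821e-5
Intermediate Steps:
E(y) = 5 + 2*y
p(r, G) = -1134 (p(r, G) = -9*126 = -1134)
1/(p(5*(E(-4) + 7), -196) + 85731) = 1/(-1134 + 85731) = 1/84597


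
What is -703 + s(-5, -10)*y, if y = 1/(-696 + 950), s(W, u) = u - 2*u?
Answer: -89276/127 ≈ -702.96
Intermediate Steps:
s(W, u) = -u
y = 1/254 ≈ 0.0039370
-703 + s(-5, -10)*y = -703 - 1*(-10)*(1/254) = -703 + 10*(1/254) = -703 + 5/127 = -89276/127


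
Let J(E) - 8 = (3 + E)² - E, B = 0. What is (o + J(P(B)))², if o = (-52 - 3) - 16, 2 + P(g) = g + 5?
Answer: 900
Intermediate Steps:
P(g) = 3 + g (P(g) = -2 + (g + 5) = -2 + (5 + g) = 3 + g)
J(E) = 8 + (3 + E)² - E (J(E) = 8 + ((3 + E)² - E) = 8 + (3 + E)² - E)
o = -71 (o = -55 - 16 = -71)
(o + J(P(B)))² = (-71 + (8 + (3 + (3 + 0))² - (3 + 0)))² = (-71 + (8 + (3 + 3)² - 1*3))² = (-71 + (8 + 6² - 3))² = (-71 + (8 + 36 - 3))² = (-71 + 41)² = (-30)² = 900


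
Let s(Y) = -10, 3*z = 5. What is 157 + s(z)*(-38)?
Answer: 537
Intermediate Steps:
z = 5/3 (z = (⅓)*5 = 5/3 ≈ 1.6667)
157 + s(z)*(-38) = 157 - 10*(-38) = 157 + 380 = 537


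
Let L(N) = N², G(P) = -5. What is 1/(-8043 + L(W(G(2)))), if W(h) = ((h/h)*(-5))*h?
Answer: -1/7418 ≈ -0.00013481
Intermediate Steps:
W(h) = -5*h (W(h) = (1*(-5))*h = -5*h)
1/(-8043 + L(W(G(2)))) = 1/(-8043 + (-5*(-5))²) = 1/(-8043 + 25²) = 1/(-8043 + 625) = 1/(-7418) = -1/7418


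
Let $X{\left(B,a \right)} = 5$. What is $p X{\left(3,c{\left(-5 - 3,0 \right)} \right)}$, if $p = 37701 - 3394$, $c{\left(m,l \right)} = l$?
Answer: $171535$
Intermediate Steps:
$p = 34307$ ($p = 37701 - 3394 = 34307$)
$p X{\left(3,c{\left(-5 - 3,0 \right)} \right)} = 34307 \cdot 5 = 171535$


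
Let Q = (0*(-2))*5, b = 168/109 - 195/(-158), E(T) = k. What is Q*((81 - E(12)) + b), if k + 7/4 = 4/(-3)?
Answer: 0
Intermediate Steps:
k = -37/12 (k = -7/4 + 4/(-3) = -7/4 + 4*(-⅓) = -7/4 - 4/3 = -37/12 ≈ -3.0833)
E(T) = -37/12
b = 47799/17222 (b = 168*(1/109) - 195*(-1/158) = 168/109 + 195/158 = 47799/17222 ≈ 2.7755)
Q = 0 (Q = 0*5 = 0)
Q*((81 - E(12)) + b) = 0*((81 - 1*(-37/12)) + 47799/17222) = 0*((81 + 37/12) + 47799/17222) = 0*(1009/12 + 47799/17222) = 0*(8975293/103332) = 0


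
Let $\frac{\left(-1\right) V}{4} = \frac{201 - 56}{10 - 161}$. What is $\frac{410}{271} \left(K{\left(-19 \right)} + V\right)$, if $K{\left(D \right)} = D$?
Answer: $- \frac{938490}{40921} \approx -22.934$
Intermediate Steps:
$V = \frac{580}{151}$ ($V = - 4 \frac{201 - 56}{10 - 161} = - 4 \frac{145}{-151} = - 4 \cdot 145 \left(- \frac{1}{151}\right) = \left(-4\right) \left(- \frac{145}{151}\right) = \frac{580}{151} \approx 3.8411$)
$\frac{410}{271} \left(K{\left(-19 \right)} + V\right) = \frac{410}{271} \left(-19 + \frac{580}{151}\right) = 410 \cdot \frac{1}{271} \left(- \frac{2289}{151}\right) = \frac{410}{271} \left(- \frac{2289}{151}\right) = - \frac{938490}{40921}$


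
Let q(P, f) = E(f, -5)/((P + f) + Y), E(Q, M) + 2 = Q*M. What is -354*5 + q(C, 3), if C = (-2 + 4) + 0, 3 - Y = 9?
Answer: -1753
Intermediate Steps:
Y = -6 (Y = 3 - 1*9 = 3 - 9 = -6)
C = 2 (C = 2 + 0 = 2)
E(Q, M) = -2 + M*Q (E(Q, M) = -2 + Q*M = -2 + M*Q)
q(P, f) = (-2 - 5*f)/(-6 + P + f) (q(P, f) = (-2 - 5*f)/((P + f) - 6) = (-2 - 5*f)/(-6 + P + f))
-354*5 + q(C, 3) = -354*5 + (-2 - 5*3)/(-6 + 2 + 3) = -118*15 + (-2 - 15)/(-1) = -1770 - 1*(-17) = -1770 + 17 = -1753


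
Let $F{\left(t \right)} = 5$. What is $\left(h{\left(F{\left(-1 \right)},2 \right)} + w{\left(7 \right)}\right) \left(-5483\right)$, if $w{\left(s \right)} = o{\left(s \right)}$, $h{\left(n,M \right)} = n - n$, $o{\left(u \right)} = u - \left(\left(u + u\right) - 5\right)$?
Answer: $10966$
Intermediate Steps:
$o{\left(u \right)} = 5 - u$ ($o{\left(u \right)} = u - \left(2 u - 5\right) = u - \left(-5 + 2 u\right) = 5 - u$)
$h{\left(n,M \right)} = 0$
$w{\left(s \right)} = 5 - s$
$\left(h{\left(F{\left(-1 \right)},2 \right)} + w{\left(7 \right)}\right) \left(-5483\right) = \left(0 + \left(5 - 7\right)\right) \left(-5483\right) = \left(0 - 2\right) \left(-5483\right) = \left(-2\right) \left(-5483\right) = 10966$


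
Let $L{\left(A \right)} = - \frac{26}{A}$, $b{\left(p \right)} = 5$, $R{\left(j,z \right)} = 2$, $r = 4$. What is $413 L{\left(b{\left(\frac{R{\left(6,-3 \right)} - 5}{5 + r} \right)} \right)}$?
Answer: $- \frac{10738}{5} \approx -2147.6$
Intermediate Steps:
$413 L{\left(b{\left(\frac{R{\left(6,-3 \right)} - 5}{5 + r} \right)} \right)} = 413 \left(- \frac{26}{5}\right) = - \frac{10738}{5}$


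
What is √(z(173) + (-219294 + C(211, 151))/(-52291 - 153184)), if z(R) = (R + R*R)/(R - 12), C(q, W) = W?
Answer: √8231320002811507/6616295 ≈ 13.713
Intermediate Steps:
z(R) = (R + R²)/(-12 + R)
√(z(173) + (-219294 + C(211, 151))/(-52291 - 153184)) = √(173*(1 + 173)/(-12 + 173) + (-219294 + 151)/(-52291 - 153184)) = √(173*174/161 - 219143/(-205475)) = √(173*(1/161)*174 - 219143*(-1/205475)) = √(30102/161 + 219143/205475) = √(6220490473/33081475) = √8231320002811507/6616295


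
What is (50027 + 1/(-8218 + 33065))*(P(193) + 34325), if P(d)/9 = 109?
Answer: 43886094836220/24847 ≈ 1.7663e+9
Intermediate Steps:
P(d) = 981 (P(d) = 9*109 = 981)
(50027 + 1/(-8218 + 33065))*(P(193) + 34325) = (50027 + 1/(-8218 + 33065))*(981 + 34325) = (50027 + 1/24847)*35306 = (1243020870/24847)*35306 = 43886094836220/24847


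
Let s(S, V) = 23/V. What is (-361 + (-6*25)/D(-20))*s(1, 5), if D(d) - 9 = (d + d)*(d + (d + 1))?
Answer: -4343619/2615 ≈ -1661.0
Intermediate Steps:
D(d) = 9 + 2*d*(1 + 2*d) (D(d) = 9 + (d + d)*(d + (d + 1)) = 9 + (2*d)*(d + (1 + d)) = 9 + (2*d)*(1 + 2*d) = 9 + 2*d*(1 + 2*d))
(-361 + (-6*25)/D(-20))*s(1, 5) = (-361 + (-6*25)/(9 + 2*(-20) + 4*(-20)²))*(23/5) = (-361 - 150/(9 - 40 + 4*400))*(23*(⅕)) = (-361 - 150/(9 - 40 + 1600))*(23/5) = (-361 - 150/1569)*(23/5) = (-361 - 150*1/1569)*(23/5) = (-361 - 50/523)*(23/5) = -188853/523*23/5 = -4343619/2615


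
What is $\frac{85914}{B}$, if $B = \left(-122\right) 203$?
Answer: $- \frac{42957}{12383} \approx -3.469$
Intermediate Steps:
$B = -24766$
$\frac{85914}{B} = \frac{85914}{-24766} = 85914 \left(- \frac{1}{24766}\right) = - \frac{42957}{12383}$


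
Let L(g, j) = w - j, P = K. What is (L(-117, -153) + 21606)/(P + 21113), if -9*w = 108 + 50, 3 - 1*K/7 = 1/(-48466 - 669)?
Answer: 9614392855/9345771873 ≈ 1.0287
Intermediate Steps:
K = 1031842/49135 (K = 21 - 7/(-48466 - 669) = 21 - 7/(-49135) = 21 - 7*(-1/49135) = 21 + 7/49135 = 1031842/49135 ≈ 21.000)
w = -158/9 (w = -(108 + 50)/9 = -⅑*158 = -158/9 ≈ -17.556)
P = 1031842/49135 ≈ 21.000
L(g, j) = -158/9 - j
(L(-117, -153) + 21606)/(P + 21113) = ((-158/9 - 1*(-153)) + 21606)/(1031842/49135 + 21113) = ((-158/9 + 153) + 21606)/(1038419097/49135) = (1219/9 + 21606)*(49135/1038419097) = (195673/9)*(49135/1038419097) = 9614392855/9345771873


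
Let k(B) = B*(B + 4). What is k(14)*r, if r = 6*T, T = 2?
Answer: 3024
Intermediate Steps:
k(B) = B*(4 + B)
r = 12 (r = 6*2 = 12)
k(14)*r = (14*(4 + 14))*12 = (14*18)*12 = 252*12 = 3024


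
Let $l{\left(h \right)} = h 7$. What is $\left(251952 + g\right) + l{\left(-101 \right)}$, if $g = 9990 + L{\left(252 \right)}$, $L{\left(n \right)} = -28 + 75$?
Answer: $261282$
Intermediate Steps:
$L{\left(n \right)} = 47$
$l{\left(h \right)} = 7 h$
$g = 10037$ ($g = 9990 + 47 = 10037$)
$\left(251952 + g\right) + l{\left(-101 \right)} = \left(251952 + 10037\right) + 7 \left(-101\right) = 261989 - 707 = 261282$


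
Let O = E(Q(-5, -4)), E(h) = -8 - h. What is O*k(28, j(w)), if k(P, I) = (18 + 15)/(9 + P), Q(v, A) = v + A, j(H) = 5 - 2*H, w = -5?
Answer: 33/37 ≈ 0.89189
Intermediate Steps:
Q(v, A) = A + v
O = 1 (O = -8 - (-4 - 5) = -8 - 1*(-9) = -8 + 9 = 1)
k(P, I) = 33/(9 + P)
O*k(28, j(w)) = 1*(33/(9 + 28)) = 1*(33/37) = 33/37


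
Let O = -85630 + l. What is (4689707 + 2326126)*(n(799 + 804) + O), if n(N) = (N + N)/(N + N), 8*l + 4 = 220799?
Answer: -3257009264421/8 ≈ -4.0713e+11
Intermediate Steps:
l = 220795/8 (l = -½ + (⅛)*220799 = -½ + 220799/8 = 220795/8 ≈ 27599.)
O = -464245/8 (O = -85630 + 220795/8 = -464245/8 ≈ -58031.)
n(N) = 1 (n(N) = (2*N)/((2*N)) = (2*N)*(1/(2*N)) = 1)
(4689707 + 2326126)*(n(799 + 804) + O) = (4689707 + 2326126)*(1 - 464245/8) = 7015833*(-464237/8) = -3257009264421/8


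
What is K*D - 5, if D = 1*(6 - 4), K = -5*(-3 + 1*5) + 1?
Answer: -23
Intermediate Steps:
K = -9 (K = -5*(-3 + 5) + 1 = -5*2 + 1 = -10 + 1 = -9)
D = 2 (D = 1*2 = 2)
K*D - 5 = -9*2 - 5 = -18 - 5 = -23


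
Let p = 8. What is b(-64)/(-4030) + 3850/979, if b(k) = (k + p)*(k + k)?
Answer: 386274/179335 ≈ 2.1539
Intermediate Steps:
b(k) = 2*k*(8 + k) (b(k) = (k + 8)*(k + k) = (8 + k)*(2*k) = 2*k*(8 + k))
b(-64)/(-4030) + 3850/979 = (2*(-64)*(8 - 64))/(-4030) + 3850/979 = (2*(-64)*(-56))*(-1/4030) + 3850*(1/979) = 7168*(-1/4030) + 350/89 = -3584/2015 + 350/89 = 386274/179335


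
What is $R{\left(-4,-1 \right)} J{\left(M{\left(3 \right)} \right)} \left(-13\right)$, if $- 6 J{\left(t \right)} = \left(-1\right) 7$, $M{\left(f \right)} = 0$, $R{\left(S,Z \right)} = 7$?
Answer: $- \frac{637}{6} \approx -106.17$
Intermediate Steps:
$J{\left(t \right)} = \frac{7}{6}$ ($J{\left(t \right)} = - \frac{\left(-1\right) 7}{6} = \left(- \frac{1}{6}\right) \left(-7\right) = \frac{7}{6}$)
$R{\left(-4,-1 \right)} J{\left(M{\left(3 \right)} \right)} \left(-13\right) = 7 \cdot \frac{7}{6} \left(-13\right) = \frac{49}{6} \left(-13\right) = - \frac{637}{6}$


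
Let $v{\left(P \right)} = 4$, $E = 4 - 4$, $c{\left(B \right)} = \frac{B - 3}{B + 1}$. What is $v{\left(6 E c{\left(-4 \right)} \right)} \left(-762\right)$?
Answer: $-3048$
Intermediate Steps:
$c{\left(B \right)} = \frac{-3 + B}{1 + B}$
$E = 0$
$v{\left(6 E c{\left(-4 \right)} \right)} \left(-762\right) = 4 \left(-762\right) = -3048$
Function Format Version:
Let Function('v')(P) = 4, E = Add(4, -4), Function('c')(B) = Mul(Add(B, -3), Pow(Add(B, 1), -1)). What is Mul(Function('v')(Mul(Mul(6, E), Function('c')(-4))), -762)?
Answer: -3048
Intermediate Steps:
Function('c')(B) = Mul(Pow(Add(1, B), -1), Add(-3, B)) (Function('c')(B) = Mul(Add(-3, B), Pow(Add(1, B), -1)) = Mul(Pow(Add(1, B), -1), Add(-3, B)))
E = 0
Mul(Function('v')(Mul(Mul(6, E), Function('c')(-4))), -762) = Mul(4, -762) = -3048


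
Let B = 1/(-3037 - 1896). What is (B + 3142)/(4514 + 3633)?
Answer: 15499485/40189151 ≈ 0.38566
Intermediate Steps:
B = -1/4933 (B = 1/(-4933) = -1/4933 ≈ -0.00020272)
(B + 3142)/(4514 + 3633) = (-1/4933 + 3142)/(4514 + 3633) = (15499485/4933)/8147 = (15499485/4933)*(1/8147) = 15499485/40189151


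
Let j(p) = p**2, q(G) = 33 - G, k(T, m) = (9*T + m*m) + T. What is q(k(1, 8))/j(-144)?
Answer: -41/20736 ≈ -0.0019772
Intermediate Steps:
k(T, m) = m**2 + 10*T (k(T, m) = (9*T + m**2) + T = (m**2 + 9*T) + T = m**2 + 10*T)
q(k(1, 8))/j(-144) = (33 - (8**2 + 10*1))/((-144)**2) = (33 - (64 + 10))/20736 = (33 - 1*74)*(1/20736) = (33 - 74)*(1/20736) = -41*1/20736 = -41/20736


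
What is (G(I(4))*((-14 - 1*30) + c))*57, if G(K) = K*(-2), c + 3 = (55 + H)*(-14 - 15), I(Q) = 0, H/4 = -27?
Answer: 0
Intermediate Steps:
H = -108 (H = 4*(-27) = -108)
c = 1534 (c = -3 + (55 - 108)*(-14 - 15) = -3 - 53*(-29) = -3 + 1537 = 1534)
G(K) = -2*K
(G(I(4))*((-14 - 1*30) + c))*57 = ((-2*0)*((-14 - 1*30) + 1534))*57 = (0*((-14 - 30) + 1534))*57 = (0*(-44 + 1534))*57 = (0*1490)*57 = 0*57 = 0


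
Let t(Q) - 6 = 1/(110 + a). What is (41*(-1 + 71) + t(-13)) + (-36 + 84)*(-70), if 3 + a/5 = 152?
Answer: -413819/855 ≈ -484.00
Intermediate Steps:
a = 745 (a = -15 + 5*152 = -15 + 760 = 745)
t(Q) = 5131/855 (t(Q) = 6 + 1/(110 + 745) = 6 + 1/855 = 5131/855)
(41*(-1 + 71) + t(-13)) + (-36 + 84)*(-70) = (41*(-1 + 71) + 5131/855) + (-36 + 84)*(-70) = (41*70 + 5131/855) + 48*(-70) = (2870 + 5131/855) - 3360 = 2458981/855 - 3360 = -413819/855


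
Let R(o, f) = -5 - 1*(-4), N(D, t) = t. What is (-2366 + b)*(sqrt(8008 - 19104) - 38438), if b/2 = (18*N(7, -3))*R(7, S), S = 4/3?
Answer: 86793004 - 4516*I*sqrt(2774) ≈ 8.6793e+7 - 2.3785e+5*I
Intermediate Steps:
S = 4/3 (S = 4*(1/3) = 4/3 ≈ 1.3333)
R(o, f) = -1 (R(o, f) = -5 + 4 = -1)
b = 108 (b = 2*((18*(-3))*(-1)) = 2*(-54*(-1)) = 2*54 = 108)
(-2366 + b)*(sqrt(8008 - 19104) - 38438) = (-2366 + 108)*(sqrt(8008 - 19104) - 38438) = -2258*(sqrt(-11096) - 38438) = -2258*(2*I*sqrt(2774) - 38438) = -2258*(-38438 + 2*I*sqrt(2774)) = 86793004 - 4516*I*sqrt(2774)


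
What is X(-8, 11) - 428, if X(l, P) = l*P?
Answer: -516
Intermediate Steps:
X(l, P) = P*l
X(-8, 11) - 428 = 11*(-8) - 428 = -88 - 428 = -516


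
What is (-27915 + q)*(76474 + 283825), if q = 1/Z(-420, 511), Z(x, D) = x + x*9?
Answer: -42242536017299/4200 ≈ -1.0058e+10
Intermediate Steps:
Z(x, D) = 10*x (Z(x, D) = x + 9*x = 10*x)
q = -1/4200 (q = 1/(10*(-420)) = 1/(-4200) = -1/4200 ≈ -0.00023810)
(-27915 + q)*(76474 + 283825) = (-27915 - 1/4200)*(76474 + 283825) = -117243001/4200*360299 = -42242536017299/4200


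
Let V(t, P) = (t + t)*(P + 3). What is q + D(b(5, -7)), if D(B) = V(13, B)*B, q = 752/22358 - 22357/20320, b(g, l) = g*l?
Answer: 6614577705017/227157280 ≈ 29119.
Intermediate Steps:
V(t, P) = 2*t*(3 + P) (V(t, P) = (2*t)*(3 + P) = 2*t*(3 + P))
q = -242288583/227157280 (q = 752*(1/22358) - 22357*1/20320 = 376/11179 - 22357/20320 = -242288583/227157280 ≈ -1.0666)
D(B) = B*(78 + 26*B) (D(B) = (2*13*(3 + B))*B = (78 + 26*B)*B = B*(78 + 26*B))
q + D(b(5, -7)) = -242288583/227157280 + 26*(5*(-7))*(3 + 5*(-7)) = -242288583/227157280 + 26*(-35)*(3 - 35) = -242288583/227157280 + 26*(-35)*(-32) = -242288583/227157280 + 29120 = 6614577705017/227157280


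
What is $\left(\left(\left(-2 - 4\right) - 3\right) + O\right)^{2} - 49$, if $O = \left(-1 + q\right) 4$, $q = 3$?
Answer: $-48$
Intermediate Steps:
$O = 8$ ($O = \left(-1 + 3\right) 4 = 2 \cdot 4 = 8$)
$\left(\left(\left(-2 - 4\right) - 3\right) + O\right)^{2} - 49 = \left(\left(\left(-2 - 4\right) - 3\right) + 8\right)^{2} - 49 = \left(\left(-6 - 3\right) + 8\right)^{2} - 49 = \left(-9 + 8\right)^{2} - 49 = \left(-1\right)^{2} - 49 = 1 - 49 = -48$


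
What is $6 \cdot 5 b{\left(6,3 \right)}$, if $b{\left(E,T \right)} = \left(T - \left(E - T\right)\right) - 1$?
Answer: $-30$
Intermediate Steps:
$b{\left(E,T \right)} = -1 - E + 2 T$ ($b{\left(E,T \right)} = \left(- E + 2 T\right) - 1 = -1 - E + 2 T$)
$6 \cdot 5 b{\left(6,3 \right)} = 6 \cdot 5 \left(-1 - 6 + 2 \cdot 3\right) = 30 \left(-1 - 6 + 6\right) = 30 \left(-1\right) = -30$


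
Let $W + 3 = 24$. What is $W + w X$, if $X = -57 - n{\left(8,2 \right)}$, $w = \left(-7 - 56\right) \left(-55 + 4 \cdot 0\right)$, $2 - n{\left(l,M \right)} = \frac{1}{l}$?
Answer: $- \frac{1631847}{8} \approx -2.0398 \cdot 10^{5}$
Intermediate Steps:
$W = 21$ ($W = -3 + 24 = 21$)
$n{\left(l,M \right)} = 2 - \frac{1}{l}$
$w = 3465$ ($w = - 63 \left(-55 + 0\right) = \left(-63\right) \left(-55\right) = 3465$)
$X = - \frac{471}{8}$ ($X = -57 - \left(2 - \frac{1}{8}\right) = -57 - \frac{15}{8} = - \frac{471}{8} \approx -58.875$)
$W + w X = 21 + 3465 \left(- \frac{471}{8}\right) = 21 - \frac{1632015}{8} = - \frac{1631847}{8}$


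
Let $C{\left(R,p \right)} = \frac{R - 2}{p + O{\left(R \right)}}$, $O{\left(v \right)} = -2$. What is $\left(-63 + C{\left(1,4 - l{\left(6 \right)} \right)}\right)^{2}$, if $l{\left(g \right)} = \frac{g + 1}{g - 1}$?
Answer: $\frac{37636}{9} \approx 4181.8$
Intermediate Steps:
$l{\left(g \right)} = \frac{1 + g}{-1 + g}$
$C{\left(R,p \right)} = \frac{-2 + R}{-2 + p}$ ($C{\left(R,p \right)} = \frac{R - 2}{p - 2} = \frac{-2 + R}{-2 + p}$)
$\left(-63 + C{\left(1,4 - l{\left(6 \right)} \right)}\right)^{2} = \left(-63 + \frac{-2 + 1}{-2 + \left(4 - \frac{1 + 6}{-1 + 6}\right)}\right)^{2} = \left(-63 + \frac{1}{-2 + \left(4 - \frac{1}{5} \cdot 7\right)} \left(-1\right)\right)^{2} = \left(-63 + \frac{1}{-2 + \left(4 - \frac{7}{5}\right)} \left(-1\right)\right)^{2} = \left(-63 + \frac{1}{-2 + \frac{13}{5}} \left(-1\right)\right)^{2} = \left(-63 + \frac{1}{\frac{3}{5}} \left(-1\right)\right)^{2} = \left(-63 + \frac{5}{3} \left(-1\right)\right)^{2} = \left(-63 - \frac{5}{3}\right)^{2} = \left(- \frac{194}{3}\right)^{2} = \frac{37636}{9}$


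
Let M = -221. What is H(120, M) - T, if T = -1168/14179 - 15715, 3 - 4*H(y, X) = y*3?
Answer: 886234709/56716 ≈ 15626.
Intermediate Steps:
H(y, X) = ¾ - 3*y/4 (H(y, X) = ¾ - y*3/4 = ¾ - 3*y/4)
T = -222824153/14179 (T = -1168*1/14179 - 15715 = -1168/14179 - 15715 = -222824153/14179 ≈ -15715.)
H(120, M) - T = (¾ - ¾*120) - 1*(-222824153/14179) = (¾ - 90) + 222824153/14179 = -357/4 + 222824153/14179 = 886234709/56716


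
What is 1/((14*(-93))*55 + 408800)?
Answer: 1/337190 ≈ 2.9657e-6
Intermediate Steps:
1/((14*(-93))*55 + 408800) = 1/(-1302*55 + 408800) = 1/(-71610 + 408800) = 1/337190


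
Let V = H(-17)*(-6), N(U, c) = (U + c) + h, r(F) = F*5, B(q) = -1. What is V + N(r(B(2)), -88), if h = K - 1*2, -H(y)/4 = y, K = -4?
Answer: -507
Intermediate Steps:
H(y) = -4*y
h = -6 (h = -4 - 1*2 = -4 - 2 = -6)
r(F) = 5*F
N(U, c) = -6 + U + c (N(U, c) = (U + c) - 6 = -6 + U + c)
V = -408 (V = -4*(-17)*(-6) = 68*(-6) = -408)
V + N(r(B(2)), -88) = -408 + (-6 + 5*(-1) - 88) = -408 + (-6 - 5 - 88) = -408 - 99 = -507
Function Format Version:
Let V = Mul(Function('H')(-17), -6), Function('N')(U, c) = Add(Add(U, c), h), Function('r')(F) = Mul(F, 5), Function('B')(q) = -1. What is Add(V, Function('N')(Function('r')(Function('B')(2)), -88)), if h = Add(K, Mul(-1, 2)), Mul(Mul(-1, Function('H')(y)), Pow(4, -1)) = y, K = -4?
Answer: -507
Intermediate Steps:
Function('H')(y) = Mul(-4, y)
h = -6 (h = Add(-4, Mul(-1, 2)) = Add(-4, -2) = -6)
Function('r')(F) = Mul(5, F)
Function('N')(U, c) = Add(-6, U, c) (Function('N')(U, c) = Add(Add(U, c), -6) = Add(-6, U, c))
V = -408 (V = Mul(Mul(-4, -17), -6) = Mul(68, -6) = -408)
Add(V, Function('N')(Function('r')(Function('B')(2)), -88)) = Add(-408, Add(-6, Mul(5, -1), -88)) = Add(-408, Add(-6, -5, -88)) = Add(-408, -99) = -507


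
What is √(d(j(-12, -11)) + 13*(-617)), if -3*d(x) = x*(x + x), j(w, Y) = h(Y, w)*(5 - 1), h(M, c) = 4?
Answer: 5*I*√2949/3 ≈ 90.508*I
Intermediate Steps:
j(w, Y) = 16 (j(w, Y) = 4*(5 - 1) = 4*4 = 16)
d(x) = -2*x²/3 (d(x) = -x*(x + x)/3 = -x*2*x/3 = -2*x²/3)
√(d(j(-12, -11)) + 13*(-617)) = √(-⅔*16² + 13*(-617)) = √(-⅔*256 - 8021) = √(-512/3 - 8021) = √(-24575/3) = 5*I*√2949/3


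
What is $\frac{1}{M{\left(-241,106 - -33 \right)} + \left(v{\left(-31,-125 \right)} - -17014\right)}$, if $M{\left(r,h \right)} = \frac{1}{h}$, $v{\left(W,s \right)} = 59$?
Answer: $\frac{139}{2373148} \approx 5.8572 \cdot 10^{-5}$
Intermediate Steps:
$\frac{1}{M{\left(-241,106 - -33 \right)} + \left(v{\left(-31,-125 \right)} - -17014\right)} = \frac{1}{\frac{1}{106 - -33} + \left(59 - -17014\right)} = \frac{1}{\frac{1}{106 + 33} + \left(59 + 17014\right)} = \frac{1}{\frac{1}{139} + 17073} = \frac{1}{\frac{2373148}{139}} = \frac{139}{2373148}$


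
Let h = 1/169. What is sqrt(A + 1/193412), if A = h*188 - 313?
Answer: I*sqrt(492937218259467)/1257178 ≈ 17.66*I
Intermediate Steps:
h = 1/169 ≈ 0.0059172
A = -52709/169 (A = (1/169)*188 - 313 = 188/169 - 313 = -52709/169 ≈ -311.89)
sqrt(A + 1/193412) = sqrt(-52709/169 + 1/193412) = sqrt(-10194552939/32686628) = I*sqrt(492937218259467)/1257178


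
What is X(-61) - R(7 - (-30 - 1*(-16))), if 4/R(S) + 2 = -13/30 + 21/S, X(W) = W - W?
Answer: 120/43 ≈ 2.7907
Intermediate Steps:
X(W) = 0
R(S) = 4/(-73/30 + 21/S) (R(S) = 4/(-2 + (-13/30 + 21/S)) = 4/(-73/30 + 21/S))
X(-61) - R(7 - (-30 - 1*(-16))) = 0 - (-120)*(7 - (-30 - 1*(-16)))/(-630 + 73*(7 - (-30 - 1*(-16)))) = 0 - (-120)*(7 - (-30 + 16))/(-630 + 73*(7 - (-30 + 16))) = 0 - (-120)*(7 - 1*(-14))/(-630 + 73*(7 - 1*(-14))) = 0 - (-120)*(7 + 14)/(-630 + 73*(7 + 14)) = 0 - (-120)*21/(-630 + 73*21) = 0 - (-120)*21/(-630 + 1533) = 0 - (-120)*21/903 = 0 - 1*(-120/43) = 0 + 120/43 = 120/43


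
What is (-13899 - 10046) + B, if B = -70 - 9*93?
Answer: -24852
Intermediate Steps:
B = -907 (B = -70 - 837 = -907)
(-13899 - 10046) + B = (-13899 - 10046) - 907 = -23945 - 907 = -24852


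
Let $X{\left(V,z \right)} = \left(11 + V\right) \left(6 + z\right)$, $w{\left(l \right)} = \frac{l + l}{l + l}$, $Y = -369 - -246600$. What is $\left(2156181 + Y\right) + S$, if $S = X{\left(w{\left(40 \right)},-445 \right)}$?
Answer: $2397144$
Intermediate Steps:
$Y = 246231$ ($Y = -369 + 246600 = 246231$)
$w{\left(l \right)} = 1$ ($w{\left(l \right)} = \frac{2 l}{2 l} = 2 l \frac{1}{2 l} = 1$)
$X{\left(V,z \right)} = \left(6 + z\right) \left(11 + V\right)$
$S = -5268$ ($S = 66 + 6 \cdot 1 + 11 \left(-445\right) + 1 \left(-445\right) = 66 + 6 - 4895 - 445 = -5268$)
$\left(2156181 + Y\right) + S = \left(2156181 + 246231\right) - 5268 = 2402412 - 5268 = 2397144$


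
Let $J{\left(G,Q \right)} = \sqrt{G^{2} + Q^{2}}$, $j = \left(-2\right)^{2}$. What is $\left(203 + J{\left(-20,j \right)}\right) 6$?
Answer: $1218 + 24 \sqrt{26} \approx 1340.4$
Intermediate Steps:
$j = 4$
$\left(203 + J{\left(-20,j \right)}\right) 6 = \left(203 + \sqrt{\left(-20\right)^{2} + 4^{2}}\right) 6 = \left(203 + \sqrt{400 + 16}\right) 6 = \left(203 + \sqrt{416}\right) 6 = \left(203 + 4 \sqrt{26}\right) 6 = 1218 + 24 \sqrt{26}$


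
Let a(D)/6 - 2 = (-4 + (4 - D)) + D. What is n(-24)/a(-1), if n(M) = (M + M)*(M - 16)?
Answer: 160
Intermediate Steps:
a(D) = 12 (a(D) = 12 + 6*((-4 + (4 - D)) + D) = 12 + 6*(-D + D) = 12 + 6*0 = 12 + 0 = 12)
n(M) = 2*M*(-16 + M) (n(M) = (2*M)*(-16 + M) = 2*M*(-16 + M))
n(-24)/a(-1) = (2*(-24)*(-16 - 24))/12 = (2*(-24)*(-40))*(1/12) = 1920*(1/12) = 160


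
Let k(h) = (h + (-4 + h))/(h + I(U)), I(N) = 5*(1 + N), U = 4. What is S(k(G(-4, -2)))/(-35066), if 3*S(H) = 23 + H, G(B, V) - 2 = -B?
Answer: -721/3261138 ≈ -0.00022109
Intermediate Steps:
I(N) = 5 + 5*N
G(B, V) = 2 - B
k(h) = (-4 + 2*h)/(25 + h) (k(h) = (h + (-4 + h))/(h + (5 + 5*4)) = (-4 + 2*h)/(h + (5 + 20)) = (-4 + 2*h)/(h + 25) = (-4 + 2*h)/(25 + h))
S(H) = 23/3 + H/3 (S(H) = (23 + H)/3 = 23/3 + H/3)
S(k(G(-4, -2)))/(-35066) = (23/3 + (2*(-2 + (2 - 1*(-4)))/(25 + (2 - 1*(-4))))/3)/(-35066) = (23/3 + (2*(-2 + (2 + 4))/(25 + (2 + 4)))/3)*(-1/35066) = (23/3 + (2*(-2 + 6)/(25 + 6))/3)*(-1/35066) = (23/3 + (2*4/31)/3)*(-1/35066) = (23/3 + (2*(1/31)*4)/3)*(-1/35066) = (23/3 + (⅓)*(8/31))*(-1/35066) = (23/3 + 8/93)*(-1/35066) = (721/93)*(-1/35066) = -721/3261138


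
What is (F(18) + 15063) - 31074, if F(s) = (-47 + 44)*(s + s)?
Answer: -16119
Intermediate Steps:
F(s) = -6*s
(F(18) + 15063) - 31074 = (-6*18 + 15063) - 31074 = (-108 + 15063) - 31074 = 14955 - 31074 = -16119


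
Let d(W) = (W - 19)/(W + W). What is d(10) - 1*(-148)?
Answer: 2951/20 ≈ 147.55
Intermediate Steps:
d(W) = (-19 + W)/(2*W) (d(W) = (-19 + W)/((2*W)) = (-19 + W)*(1/(2*W)) = (-19 + W)/(2*W))
d(10) - 1*(-148) = (½)*(-19 + 10)/10 - 1*(-148) = (½)*(⅒)*(-9) + 148 = -9/20 + 148 = 2951/20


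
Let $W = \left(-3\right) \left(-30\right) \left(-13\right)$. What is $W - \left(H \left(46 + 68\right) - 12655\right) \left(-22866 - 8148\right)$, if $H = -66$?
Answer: $-625832676$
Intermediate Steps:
$W = -1170$ ($W = 90 \left(-13\right) = -1170$)
$W - \left(H \left(46 + 68\right) - 12655\right) \left(-22866 - 8148\right) = -1170 - \left(- 66 \left(46 + 68\right) - 12655\right) \left(-22866 - 8148\right) = -1170 - \left(\left(-66\right) 114 - 12655\right) \left(-31014\right) = -1170 - \left(-7524 - 12655\right) \left(-31014\right) = -1170 - \left(-20179\right) \left(-31014\right) = -1170 - 625831506 = -625832676$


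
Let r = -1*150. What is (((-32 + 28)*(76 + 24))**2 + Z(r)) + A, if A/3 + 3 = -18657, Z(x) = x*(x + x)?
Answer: 149020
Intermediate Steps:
r = -150
Z(x) = 2*x**2 (Z(x) = x*(2*x) = 2*x**2)
A = -55980 (A = -9 + 3*(-18657) = -9 - 55971 = -55980)
(((-32 + 28)*(76 + 24))**2 + Z(r)) + A = (((-32 + 28)*(76 + 24))**2 + 2*(-150)**2) - 55980 = ((-4*100)**2 + 2*22500) - 55980 = ((-400)**2 + 45000) - 55980 = (160000 + 45000) - 55980 = 205000 - 55980 = 149020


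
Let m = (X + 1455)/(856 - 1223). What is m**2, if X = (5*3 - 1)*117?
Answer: 9566649/134689 ≈ 71.028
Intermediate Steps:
X = 1638 (X = (15 - 1)*117 = 14*117 = 1638)
m = -3093/367 (m = (1638 + 1455)/(856 - 1223) = 3093/(-367) = 3093*(-1/367) = -3093/367 ≈ -8.4278)
m**2 = (-3093/367)**2 = 9566649/134689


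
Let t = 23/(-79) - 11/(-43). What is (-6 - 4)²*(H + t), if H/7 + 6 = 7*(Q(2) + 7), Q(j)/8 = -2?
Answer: -164087100/3397 ≈ -48304.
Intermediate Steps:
Q(j) = -16 (Q(j) = 8*(-2) = -16)
t = -120/3397 (t = 23*(-1/79) - 11*(-1/43) = -23/79 + 11/43 = -120/3397 ≈ -0.035325)
H = -483 (H = -42 + 7*(7*(-16 + 7)) = -42 + 7*(7*(-9)) = -42 + 7*(-63) = -42 - 441 = -483)
(-6 - 4)²*(H + t) = (-6 - 4)²*(-483 - 120/3397) = (-10)²*(-1640871/3397) = 100*(-1640871/3397) = -164087100/3397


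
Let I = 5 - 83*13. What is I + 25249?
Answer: 24175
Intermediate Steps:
I = -1074 (I = 5 - 1079 = -1074)
I + 25249 = -1074 + 25249 = 24175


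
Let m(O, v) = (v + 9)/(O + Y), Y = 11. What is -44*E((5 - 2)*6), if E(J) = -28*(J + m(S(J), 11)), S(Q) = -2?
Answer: 224224/9 ≈ 24914.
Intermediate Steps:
m(O, v) = (9 + v)/(11 + O) (m(O, v) = (v + 9)/(O + 11) = (9 + v)/(11 + O))
E(J) = -560/9 - 28*J (E(J) = -28*(J + (9 + 11)/(11 - 2)) = -28*(J + 20/9) = -28*(20/9 + J) = -560/9 - 28*J)
-44*E((5 - 2)*6) = -44*(-560/9 - 28*(5 - 2)*6) = -44*(-560/9 - 84*6) = -44*(-560/9 - 28*18) = -44*(-560/9 - 504) = -44*(-5096/9) = 224224/9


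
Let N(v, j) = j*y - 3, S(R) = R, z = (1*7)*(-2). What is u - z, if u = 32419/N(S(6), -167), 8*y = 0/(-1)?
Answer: -32377/3 ≈ -10792.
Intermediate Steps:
z = -14 (z = 7*(-2) = -14)
y = 0 (y = (0/(-1))/8 = (0*(-1))/8 = (1/8)*0 = 0)
N(v, j) = -3 (N(v, j) = j*0 - 3 = 0 - 3 = -3)
u = -32419/3 (u = 32419/(-3) = 32419*(-1/3) = -32419/3 ≈ -10806.)
u - z = -32419/3 - 1*(-14) = -32419/3 + 14 = -32377/3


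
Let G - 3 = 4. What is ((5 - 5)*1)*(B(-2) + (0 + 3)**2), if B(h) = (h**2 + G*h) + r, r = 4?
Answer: 0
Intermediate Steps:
G = 7 (G = 3 + 4 = 7)
B(h) = 4 + h**2 + 7*h (B(h) = (h**2 + 7*h) + 4 = 4 + h**2 + 7*h)
((5 - 5)*1)*(B(-2) + (0 + 3)**2) = ((5 - 5)*1)*((4 + (-2)**2 + 7*(-2)) + (0 + 3)**2) = (0*1)*((4 + 4 - 14) + 3**2) = 0*(-6 + 9) = 0*3 = 0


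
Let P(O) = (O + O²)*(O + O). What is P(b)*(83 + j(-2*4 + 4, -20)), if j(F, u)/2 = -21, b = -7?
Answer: -24108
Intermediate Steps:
j(F, u) = -42 (j(F, u) = 2*(-21) = -42)
P(O) = 2*O*(O + O²) (P(O) = (O + O²)*(2*O) = 2*O*(O + O²))
P(b)*(83 + j(-2*4 + 4, -20)) = (2*(-7)²*(1 - 7))*(83 - 42) = (2*49*(-6))*41 = -588*41 = -24108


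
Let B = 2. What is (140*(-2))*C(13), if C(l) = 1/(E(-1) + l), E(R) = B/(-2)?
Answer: -70/3 ≈ -23.333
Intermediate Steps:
E(R) = -1 (E(R) = 2/(-2) = 2*(-1/2) = -1)
C(l) = 1/(-1 + l)
(140*(-2))*C(13) = (140*(-2))/(-1 + 13) = -280/12 = -280*1/12 = -70/3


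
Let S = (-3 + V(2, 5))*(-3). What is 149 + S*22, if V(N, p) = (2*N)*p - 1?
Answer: -907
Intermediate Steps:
V(N, p) = -1 + 2*N*p (V(N, p) = 2*N*p - 1 = -1 + 2*N*p)
S = -48 (S = (-3 + (-1 + 2*2*5))*(-3) = (-3 + (-1 + 20))*(-3) = (-3 + 19)*(-3) = 16*(-3) = -48)
149 + S*22 = 149 - 48*22 = 149 - 1056 = -907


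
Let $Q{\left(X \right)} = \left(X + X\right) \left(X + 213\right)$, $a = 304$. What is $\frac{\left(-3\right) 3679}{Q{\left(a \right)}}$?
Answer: $- \frac{11037}{314336} \approx -0.035112$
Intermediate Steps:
$Q{\left(X \right)} = 2 X \left(213 + X\right)$
$\frac{\left(-3\right) 3679}{Q{\left(a \right)}} = \frac{\left(-3\right) 3679}{2 \cdot 304 \left(213 + 304\right)} = - \frac{11037}{2 \cdot 304 \cdot 517} = - \frac{11037}{314336}$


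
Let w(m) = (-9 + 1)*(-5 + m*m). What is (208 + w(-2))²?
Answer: 46656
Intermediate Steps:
w(m) = 40 - 8*m² (w(m) = -8*(-5 + m²) = 40 - 8*m²)
(208 + w(-2))² = (208 + (40 - 8*(-2)²))² = (208 + (40 - 8*4))² = (208 + (40 - 32))² = (208 + 8)² = 216² = 46656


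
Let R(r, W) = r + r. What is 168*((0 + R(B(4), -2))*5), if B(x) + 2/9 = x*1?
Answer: 19040/3 ≈ 6346.7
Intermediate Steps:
B(x) = -2/9 + x (B(x) = -2/9 + x*1 = -2/9 + x)
R(r, W) = 2*r
168*((0 + R(B(4), -2))*5) = 168*((0 + 2*(-2/9 + 4))*5) = 168*((0 + 2*(34/9))*5) = 168*((0 + 68/9)*5) = 168*((68/9)*5) = 168*(340/9) = 19040/3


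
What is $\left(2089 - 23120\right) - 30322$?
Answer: $-51353$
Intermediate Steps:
$\left(2089 - 23120\right) - 30322 = -21031 - 30322 = -51353$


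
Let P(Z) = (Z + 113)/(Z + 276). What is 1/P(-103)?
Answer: 173/10 ≈ 17.300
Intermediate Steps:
P(Z) = (113 + Z)/(276 + Z)
1/P(-103) = 1/((113 - 103)/(276 - 103)) = 1/(10/173) = 173/10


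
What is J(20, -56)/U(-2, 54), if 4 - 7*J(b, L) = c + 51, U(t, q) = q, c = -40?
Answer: -1/54 ≈ -0.018519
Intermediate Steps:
J(b, L) = -1 (J(b, L) = 4/7 - (-40 + 51)/7 = 4/7 - 1/7*11 = 4/7 - 11/7 = -1)
J(20, -56)/U(-2, 54) = -1/54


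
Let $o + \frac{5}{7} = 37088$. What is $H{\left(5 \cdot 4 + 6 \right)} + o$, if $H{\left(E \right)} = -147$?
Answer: $\frac{258582}{7} \approx 36940.0$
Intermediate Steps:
$o = \frac{259611}{7}$ ($o = - \frac{5}{7} + 37088 = \frac{259611}{7} \approx 37087.0$)
$H{\left(5 \cdot 4 + 6 \right)} + o = -147 + \frac{259611}{7} = \frac{258582}{7}$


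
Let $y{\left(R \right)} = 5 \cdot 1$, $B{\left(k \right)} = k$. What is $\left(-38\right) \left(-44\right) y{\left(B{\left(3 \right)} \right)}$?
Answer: $8360$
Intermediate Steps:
$y{\left(R \right)} = 5$
$\left(-38\right) \left(-44\right) y{\left(B{\left(3 \right)} \right)} = \left(-38\right) \left(-44\right) 5 = 1672 \cdot 5 = 8360$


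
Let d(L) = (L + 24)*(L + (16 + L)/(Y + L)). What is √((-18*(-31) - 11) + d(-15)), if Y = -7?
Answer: √199210/22 ≈ 20.288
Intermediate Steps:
d(L) = (24 + L)*(L + (16 + L)/(-7 + L)) (d(L) = (L + 24)*(L + (16 + L)/(-7 + L)) = (24 + L)*(L + (16 + L)/(-7 + L)))
√((-18*(-31) - 11) + d(-15)) = √((-18*(-31) - 11) + (384 + (-15)³ - 128*(-15) + 18*(-15)²)/(-7 - 15)) = √((558 - 11) + (384 - 3375 + 1920 + 18*225)/(-22)) = √(547 - (384 - 3375 + 1920 + 4050)/22) = √(547 - 1/22*2979) = √(547 - 2979/22) = √(9055/22) = √199210/22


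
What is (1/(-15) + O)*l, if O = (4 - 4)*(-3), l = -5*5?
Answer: 5/3 ≈ 1.6667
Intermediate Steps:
l = -25
O = 0 (O = 0*(-3) = 0)
(1/(-15) + O)*l = (1/(-15) + 0)*(-25) = (1*(-1/15) + 0)*(-25) = (-1/15 + 0)*(-25) = -1/15*(-25) = 5/3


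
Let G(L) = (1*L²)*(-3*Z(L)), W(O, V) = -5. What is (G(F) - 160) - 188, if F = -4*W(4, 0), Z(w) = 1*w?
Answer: -24348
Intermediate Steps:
Z(w) = w
F = 20 (F = -4*(-5) = 20)
G(L) = -3*L³ (G(L) = (1*L²)*(-3*L) = L²*(-3*L) = -3*L³)
(G(F) - 160) - 188 = (-3*20³ - 160) - 188 = (-3*8000 - 160) - 188 = (-24000 - 160) - 188 = -24160 - 188 = -24348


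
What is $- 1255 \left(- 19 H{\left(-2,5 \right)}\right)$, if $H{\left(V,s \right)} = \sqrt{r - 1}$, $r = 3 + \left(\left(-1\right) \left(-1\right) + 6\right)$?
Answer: $71535$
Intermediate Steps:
$r = 10$ ($r = 3 + \left(1 + 6\right) = 3 + 7 = 10$)
$H{\left(V,s \right)} = 3$ ($H{\left(V,s \right)} = \sqrt{10 - 1} = \sqrt{9} = 3$)
$- 1255 \left(- 19 H{\left(-2,5 \right)}\right) = - 1255 \left(\left(-19\right) 3\right) = \left(-1255\right) \left(-57\right) = 71535$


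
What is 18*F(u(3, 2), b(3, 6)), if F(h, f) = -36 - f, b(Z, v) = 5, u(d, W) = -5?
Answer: -738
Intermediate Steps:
18*F(u(3, 2), b(3, 6)) = 18*(-36 - 1*5) = 18*(-36 - 5) = 18*(-41) = -738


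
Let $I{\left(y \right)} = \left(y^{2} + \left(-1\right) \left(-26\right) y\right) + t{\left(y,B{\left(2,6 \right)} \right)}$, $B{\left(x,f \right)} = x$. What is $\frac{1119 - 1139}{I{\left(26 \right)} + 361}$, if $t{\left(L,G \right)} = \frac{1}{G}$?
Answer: $- \frac{40}{3427} \approx -0.011672$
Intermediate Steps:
$I{\left(y \right)} = \frac{1}{2} + y^{2} + 26 y$ ($I{\left(y \right)} = \left(y^{2} + \left(-1\right) \left(-26\right) y\right) + \frac{1}{2} = \left(y^{2} + 26 y\right) + \frac{1}{2} = \frac{1}{2} + y^{2} + 26 y$)
$\frac{1119 - 1139}{I{\left(26 \right)} + 361} = \frac{1119 - 1139}{\left(\frac{1}{2} + 26^{2} + 26 \cdot 26\right) + 361} = - \frac{20}{\left(\frac{1}{2} + 676 + 676\right) + 361} = - \frac{20}{\frac{2705}{2} + 361} = - \frac{20}{\frac{3427}{2}} = \left(-20\right) \frac{2}{3427} = - \frac{40}{3427}$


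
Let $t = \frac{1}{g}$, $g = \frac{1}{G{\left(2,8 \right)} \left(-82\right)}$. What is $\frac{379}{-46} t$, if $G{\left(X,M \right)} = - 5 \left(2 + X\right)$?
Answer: $- \frac{310780}{23} \approx -13512.0$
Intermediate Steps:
$G{\left(X,M \right)} = -10 - 5 X$
$g = \frac{1}{1640}$ ($g = \frac{1}{\left(-10 - 10\right) \left(-82\right)} = \frac{1}{\left(-20\right) \left(-82\right)} = \frac{1}{1640} \approx 0.00060976$)
$t = 1640$ ($t = \frac{1}{\frac{1}{1640}} = 1640$)
$\frac{379}{-46} t = \frac{379}{-46} \cdot 1640 = 379 \left(- \frac{1}{46}\right) 1640 = \left(- \frac{379}{46}\right) 1640 = - \frac{310780}{23}$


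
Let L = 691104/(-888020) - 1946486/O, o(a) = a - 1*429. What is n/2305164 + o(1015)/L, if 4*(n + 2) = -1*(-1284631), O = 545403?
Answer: -326783885631472552403/2426702265051175824 ≈ -134.66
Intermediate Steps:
o(a) = -429 + a (o(a) = a - 429 = -429 + a)
n = 1284623/4 (n = -2 + (-1*(-1284631))/4 = -2 + (¼)*1284631 = -2 + 1284631/4 = 1284623/4 ≈ 3.2116e+5)
L = -526362173158/121082193015 (L = 691104/(-888020) - 1946486/545403 = 691104*(-1/888020) - 1946486*1/545403 = -172776/222005 - 1946486/545403 = -526362173158/121082193015 ≈ -4.3471)
n/2305164 + o(1015)/L = (1284623/4)/2305164 + (-429 + 1015)/(-526362173158/121082193015) = (1284623/4)*(1/2305164) + 586*(-121082193015/526362173158) = 1284623/9220656 - 35477082553395/263181086579 = -326783885631472552403/2426702265051175824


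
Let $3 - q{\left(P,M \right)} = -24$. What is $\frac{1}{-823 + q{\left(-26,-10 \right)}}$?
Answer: $- \frac{1}{796} \approx -0.0012563$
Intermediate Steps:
$q{\left(P,M \right)} = 27$ ($q{\left(P,M \right)} = 3 - -24 = 3 + 24 = 27$)
$\frac{1}{-823 + q{\left(-26,-10 \right)}} = \frac{1}{-823 + 27} = \frac{1}{-796} = - \frac{1}{796}$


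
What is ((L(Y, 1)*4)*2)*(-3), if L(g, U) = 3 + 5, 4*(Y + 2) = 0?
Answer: -192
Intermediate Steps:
Y = -2 (Y = -2 + (¼)*0 = -2 + 0 = -2)
L(g, U) = 8
((L(Y, 1)*4)*2)*(-3) = ((8*4)*2)*(-3) = (32*2)*(-3) = 64*(-3) = -192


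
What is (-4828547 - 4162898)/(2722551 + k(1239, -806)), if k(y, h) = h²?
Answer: -8991445/3372187 ≈ -2.6664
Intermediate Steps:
(-4828547 - 4162898)/(2722551 + k(1239, -806)) = (-4828547 - 4162898)/(2722551 + (-806)²) = -8991445/(2722551 + 649636) = -8991445/3372187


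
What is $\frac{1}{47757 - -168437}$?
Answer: $\frac{1}{216194} \approx 4.6255 \cdot 10^{-6}$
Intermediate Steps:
$\frac{1}{47757 - -168437} = \frac{1}{47757 + 168437} = \frac{1}{216194}$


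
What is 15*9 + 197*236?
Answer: 46627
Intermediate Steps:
15*9 + 197*236 = 135 + 46492 = 46627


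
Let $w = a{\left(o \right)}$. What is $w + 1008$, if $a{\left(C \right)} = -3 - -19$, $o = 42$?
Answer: $1024$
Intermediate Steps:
$a{\left(C \right)} = 16$ ($a{\left(C \right)} = -3 + 19 = 16$)
$w = 16$
$w + 1008 = 16 + 1008 = 1024$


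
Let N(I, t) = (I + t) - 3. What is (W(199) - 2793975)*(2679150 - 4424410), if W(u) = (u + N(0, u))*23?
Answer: 4860357121400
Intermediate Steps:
N(I, t) = -3 + I + t
W(u) = -69 + 46*u (W(u) = (u + (-3 + 0 + u))*23 = (u + (-3 + u))*23 = (-3 + 2*u)*23 = -69 + 46*u)
(W(199) - 2793975)*(2679150 - 4424410) = ((-69 + 46*199) - 2793975)*(2679150 - 4424410) = ((-69 + 9154) - 2793975)*(-1745260) = (9085 - 2793975)*(-1745260) = -2784890*(-1745260) = 4860357121400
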